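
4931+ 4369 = 9300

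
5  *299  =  1495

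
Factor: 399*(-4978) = -1986222 = -2^1*3^1*7^1*19^2*131^1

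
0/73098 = 0 = 0.00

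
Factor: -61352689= - 31^1 * 1979119^1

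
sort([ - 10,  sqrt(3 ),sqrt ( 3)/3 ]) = [  -  10, sqrt (3 ) /3 , sqrt( 3 )] 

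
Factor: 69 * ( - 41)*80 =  - 226320 = - 2^4*3^1 * 5^1*23^1*41^1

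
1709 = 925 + 784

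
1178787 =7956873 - 6778086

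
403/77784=403/77784 = 0.01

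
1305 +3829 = 5134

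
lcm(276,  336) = 7728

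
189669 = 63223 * 3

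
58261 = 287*203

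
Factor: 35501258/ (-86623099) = - 2^1*13^1 * 83^1*16451^1*86623099^( - 1 ) 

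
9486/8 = 4743/4 = 1185.75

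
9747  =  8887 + 860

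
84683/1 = 84683=84683.00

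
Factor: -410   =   - 2^1 * 5^1*41^1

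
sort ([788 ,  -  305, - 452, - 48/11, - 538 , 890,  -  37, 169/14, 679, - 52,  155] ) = [ - 538, - 452, - 305, - 52,-37,-48/11, 169/14,155, 679, 788,890] 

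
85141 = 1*85141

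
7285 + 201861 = 209146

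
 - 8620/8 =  - 2155/2 = - 1077.50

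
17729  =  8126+9603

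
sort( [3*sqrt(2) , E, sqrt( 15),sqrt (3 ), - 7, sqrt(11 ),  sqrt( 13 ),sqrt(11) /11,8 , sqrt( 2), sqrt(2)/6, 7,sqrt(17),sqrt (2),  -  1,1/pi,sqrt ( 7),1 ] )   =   [ - 7, - 1,sqrt( 2) /6, sqrt( 11)/11, 1/pi,1,sqrt( 2 ), sqrt( 2 ),  sqrt( 3), sqrt(7 ), E, sqrt( 11), sqrt( 13), sqrt(15) , sqrt( 17 ), 3*sqrt( 2 ),7,8]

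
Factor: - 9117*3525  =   - 3^3*5^2*47^1*1013^1 = - 32137425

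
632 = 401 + 231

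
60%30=0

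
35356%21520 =13836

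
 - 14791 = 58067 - 72858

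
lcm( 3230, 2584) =12920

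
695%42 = 23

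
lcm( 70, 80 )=560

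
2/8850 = 1/4425 = 0.00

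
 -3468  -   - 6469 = 3001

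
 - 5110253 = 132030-5242283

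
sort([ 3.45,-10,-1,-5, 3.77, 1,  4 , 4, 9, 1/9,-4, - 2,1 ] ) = [ - 10 , - 5  , - 4,-2, - 1,  1/9, 1, 1, 3.45 , 3.77,  4, 4,9 ] 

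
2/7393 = 2/7393  =  0.00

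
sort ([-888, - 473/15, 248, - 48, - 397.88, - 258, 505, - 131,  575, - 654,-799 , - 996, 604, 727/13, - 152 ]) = [ -996,-888, - 799 , - 654 , - 397.88,-258, - 152, - 131, - 48 , - 473/15,727/13,  248,505 , 575 , 604]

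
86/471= 86/471 = 0.18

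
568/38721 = 568/38721 = 0.01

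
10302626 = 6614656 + 3687970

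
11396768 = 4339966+7056802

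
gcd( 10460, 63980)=20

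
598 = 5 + 593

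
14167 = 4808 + 9359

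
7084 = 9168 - 2084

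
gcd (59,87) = 1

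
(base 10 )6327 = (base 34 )5g3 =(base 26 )999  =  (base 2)1100010110111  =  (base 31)6I3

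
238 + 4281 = 4519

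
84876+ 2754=87630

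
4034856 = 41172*98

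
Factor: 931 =7^2*19^1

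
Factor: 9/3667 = 3^2*19^( - 1 )*193^ ( - 1)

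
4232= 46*92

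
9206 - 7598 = 1608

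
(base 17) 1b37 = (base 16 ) 1FD6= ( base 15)2635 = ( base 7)32522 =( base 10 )8150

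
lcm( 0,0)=0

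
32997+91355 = 124352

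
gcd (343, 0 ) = 343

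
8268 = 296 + 7972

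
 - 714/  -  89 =8 + 2/89 = 8.02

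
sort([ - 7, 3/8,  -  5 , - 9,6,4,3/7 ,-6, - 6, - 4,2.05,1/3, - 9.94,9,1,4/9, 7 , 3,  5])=[ - 9.94, - 9, - 7 , - 6 ,  -  6,-5, - 4 , 1/3 , 3/8, 3/7,4/9, 1,2.05,  3,4 , 5, 6,7,  9]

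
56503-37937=18566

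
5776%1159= 1140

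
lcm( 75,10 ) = 150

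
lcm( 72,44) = 792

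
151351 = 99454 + 51897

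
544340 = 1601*340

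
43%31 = 12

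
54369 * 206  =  11200014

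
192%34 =22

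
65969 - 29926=36043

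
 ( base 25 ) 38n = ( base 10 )2098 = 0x832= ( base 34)1RO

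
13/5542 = 13/5542 = 0.00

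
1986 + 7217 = 9203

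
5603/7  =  5603/7 = 800.43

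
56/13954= 28/6977 =0.00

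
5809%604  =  373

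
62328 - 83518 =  - 21190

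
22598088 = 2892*7814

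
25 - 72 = - 47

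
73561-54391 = 19170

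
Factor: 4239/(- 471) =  - 3^2 = - 9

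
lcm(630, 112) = 5040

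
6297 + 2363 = 8660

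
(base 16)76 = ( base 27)4A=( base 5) 433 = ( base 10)118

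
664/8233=664/8233 = 0.08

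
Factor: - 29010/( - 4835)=2^1*3^1=6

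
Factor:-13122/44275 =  - 2^1* 3^8*5^(-2) * 7^( -1 ) * 11^ ( - 1)*23^(-1) 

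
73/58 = 73/58 = 1.26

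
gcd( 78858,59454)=18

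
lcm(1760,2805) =89760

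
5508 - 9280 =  - 3772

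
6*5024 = 30144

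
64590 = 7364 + 57226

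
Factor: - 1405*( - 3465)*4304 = 20953270800 = 2^4*3^2*5^2*7^1*11^1*269^1 * 281^1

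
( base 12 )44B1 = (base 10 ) 7621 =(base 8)16705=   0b1110111000101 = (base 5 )220441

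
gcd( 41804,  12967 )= 1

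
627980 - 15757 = 612223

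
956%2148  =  956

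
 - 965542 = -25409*38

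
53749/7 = 53749/7 = 7678.43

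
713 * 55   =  39215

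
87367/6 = 87367/6 = 14561.17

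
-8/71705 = -1 + 71697/71705 = -  0.00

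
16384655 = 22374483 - 5989828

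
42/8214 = 7/1369 = 0.01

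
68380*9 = 615420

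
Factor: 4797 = 3^2*13^1*41^1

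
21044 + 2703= 23747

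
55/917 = 55/917 = 0.06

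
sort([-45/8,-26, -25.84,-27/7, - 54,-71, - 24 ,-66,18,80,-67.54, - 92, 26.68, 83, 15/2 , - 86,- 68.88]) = [-92,  -  86, - 71, - 68.88,-67.54,-66,-54, -26, - 25.84,-24,-45/8,- 27/7,15/2,18,26.68, 80,83 ] 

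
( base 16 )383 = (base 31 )T0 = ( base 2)1110000011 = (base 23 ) 1g2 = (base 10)899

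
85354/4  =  21338 + 1/2   =  21338.50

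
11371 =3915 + 7456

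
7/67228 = 1/9604= 0.00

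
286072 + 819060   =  1105132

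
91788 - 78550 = 13238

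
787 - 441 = 346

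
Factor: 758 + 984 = 2^1*13^1*67^1  =  1742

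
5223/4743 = 1741/1581= 1.10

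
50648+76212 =126860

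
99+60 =159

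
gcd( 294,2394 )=42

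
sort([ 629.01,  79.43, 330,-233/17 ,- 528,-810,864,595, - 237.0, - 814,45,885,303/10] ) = [ - 814, - 810, - 528, -237.0, - 233/17, 303/10,  45,79.43,330,595,629.01,864, 885] 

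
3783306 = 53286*71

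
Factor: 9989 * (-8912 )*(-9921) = 883186944528 = 2^4*3^1*7^1*557^1*1427^1*3307^1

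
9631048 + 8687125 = 18318173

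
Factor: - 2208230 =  - 2^1 * 5^1 *23^1*9601^1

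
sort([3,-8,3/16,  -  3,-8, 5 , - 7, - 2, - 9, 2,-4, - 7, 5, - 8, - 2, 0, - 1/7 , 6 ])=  [  -  9,-8, - 8, - 8, - 7,-7, - 4, - 3, - 2,- 2,-1/7,  0, 3/16, 2, 3, 5, 5, 6] 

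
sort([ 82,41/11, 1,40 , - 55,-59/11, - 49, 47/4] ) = [ - 55, - 49, -59/11,  1,41/11, 47/4, 40,82] 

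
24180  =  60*403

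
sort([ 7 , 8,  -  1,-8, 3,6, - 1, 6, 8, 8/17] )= [-8 , -1,  -  1,8/17,3, 6, 6,7,8,8]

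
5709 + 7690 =13399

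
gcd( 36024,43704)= 24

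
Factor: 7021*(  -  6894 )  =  -2^1*3^2*7^1*17^1 * 59^1*383^1= -48402774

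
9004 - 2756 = 6248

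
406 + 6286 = 6692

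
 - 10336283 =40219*( -257 ) 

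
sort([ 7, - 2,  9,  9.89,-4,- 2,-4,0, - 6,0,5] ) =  [ - 6,-4, - 4,-2 , - 2, 0,0,5, 7, 9  ,  9.89]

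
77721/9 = 25907/3 = 8635.67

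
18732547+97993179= 116725726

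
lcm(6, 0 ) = 0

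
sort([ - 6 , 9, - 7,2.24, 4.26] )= [ - 7, - 6,2.24, 4.26,9 ]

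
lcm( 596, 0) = 0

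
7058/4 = 1764 + 1/2=   1764.50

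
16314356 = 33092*493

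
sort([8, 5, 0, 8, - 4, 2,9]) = [ - 4,0, 2,5, 8, 8, 9]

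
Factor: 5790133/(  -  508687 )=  - 19^( - 1) * 41^( - 1)*523^1*653^(-1 ) *11071^1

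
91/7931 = 13/1133 = 0.01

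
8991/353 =25 + 166/353 =25.47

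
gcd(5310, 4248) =1062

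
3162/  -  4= - 1581/2 = - 790.50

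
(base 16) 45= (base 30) 29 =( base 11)63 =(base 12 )59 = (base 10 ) 69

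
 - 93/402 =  - 31/134 = - 0.23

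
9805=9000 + 805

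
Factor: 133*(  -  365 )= - 48545 = - 5^1*7^1*19^1*73^1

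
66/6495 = 22/2165 = 0.01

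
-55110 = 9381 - 64491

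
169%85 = 84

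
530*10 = 5300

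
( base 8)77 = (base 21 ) 30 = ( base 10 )63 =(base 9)70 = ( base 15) 43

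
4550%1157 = 1079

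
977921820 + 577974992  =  1555896812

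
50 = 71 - 21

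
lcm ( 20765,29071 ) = 145355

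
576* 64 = 36864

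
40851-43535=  - 2684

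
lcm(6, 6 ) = 6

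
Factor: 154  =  2^1*7^1*11^1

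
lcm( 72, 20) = 360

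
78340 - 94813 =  - 16473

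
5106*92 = 469752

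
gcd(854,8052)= 122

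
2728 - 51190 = -48462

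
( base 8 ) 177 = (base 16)7F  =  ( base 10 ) 127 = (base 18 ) 71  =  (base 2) 1111111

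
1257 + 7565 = 8822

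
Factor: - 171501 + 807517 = 2^4*127^1*313^1  =  636016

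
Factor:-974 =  - 2^1*487^1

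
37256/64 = 582  +  1/8 =582.12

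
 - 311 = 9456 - 9767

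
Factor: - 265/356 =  - 2^( - 2)*5^1*53^1*89^ ( - 1 ) 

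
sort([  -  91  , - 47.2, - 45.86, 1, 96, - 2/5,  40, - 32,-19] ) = [ - 91, -47.2, - 45.86, - 32, -19,  -  2/5, 1, 40, 96 ]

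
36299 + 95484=131783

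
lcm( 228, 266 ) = 1596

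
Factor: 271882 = 2^1*13^1*10457^1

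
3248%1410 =428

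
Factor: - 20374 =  - 2^1*61^1*167^1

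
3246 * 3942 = 12795732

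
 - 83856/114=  - 736 + 8/19= -735.58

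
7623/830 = 7623/830 = 9.18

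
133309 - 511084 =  -377775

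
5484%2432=620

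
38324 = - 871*( - 44 ) 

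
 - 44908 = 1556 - 46464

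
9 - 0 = 9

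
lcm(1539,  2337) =63099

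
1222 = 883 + 339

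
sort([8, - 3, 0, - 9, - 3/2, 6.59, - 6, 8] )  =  [-9, - 6,- 3,-3/2, 0,6.59, 8,8 ] 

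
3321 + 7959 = 11280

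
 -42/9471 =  - 2/451 = - 0.00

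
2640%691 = 567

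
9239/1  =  9239  =  9239.00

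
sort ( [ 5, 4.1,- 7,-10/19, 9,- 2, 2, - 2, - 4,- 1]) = [ - 7, - 4 ,- 2 ,-2 , - 1,- 10/19, 2, 4.1, 5,9]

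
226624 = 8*28328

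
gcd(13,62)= 1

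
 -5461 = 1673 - 7134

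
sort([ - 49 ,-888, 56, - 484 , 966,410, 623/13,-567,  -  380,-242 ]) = [ - 888, - 567, - 484,-380, - 242,- 49, 623/13, 56,410,966]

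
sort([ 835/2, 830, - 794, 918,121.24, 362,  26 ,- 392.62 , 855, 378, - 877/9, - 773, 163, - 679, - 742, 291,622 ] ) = [ - 794, - 773, - 742, - 679, - 392.62,-877/9,26, 121.24,163, 291, 362, 378,835/2,622, 830, 855,  918 ] 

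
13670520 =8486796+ 5183724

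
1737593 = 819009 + 918584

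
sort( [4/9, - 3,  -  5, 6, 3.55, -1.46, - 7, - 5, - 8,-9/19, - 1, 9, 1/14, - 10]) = [ - 10,-8, - 7,-5, - 5 , - 3,-1.46,  -  1, -9/19, 1/14, 4/9,3.55 , 6, 9 ] 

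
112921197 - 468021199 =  - 355100002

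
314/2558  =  157/1279=0.12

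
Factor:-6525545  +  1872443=  -  2^1*3^1*775517^1 = -4653102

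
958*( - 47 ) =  - 45026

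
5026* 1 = 5026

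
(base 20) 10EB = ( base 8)20143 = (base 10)8291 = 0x2063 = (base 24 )E9B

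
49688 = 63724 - 14036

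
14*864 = 12096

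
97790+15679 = 113469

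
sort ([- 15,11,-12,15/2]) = [ - 15 ,-12,  15/2,11 ]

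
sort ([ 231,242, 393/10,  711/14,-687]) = [ - 687, 393/10, 711/14,  231, 242] 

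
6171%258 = 237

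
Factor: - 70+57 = -13 = -13^1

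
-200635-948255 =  - 1148890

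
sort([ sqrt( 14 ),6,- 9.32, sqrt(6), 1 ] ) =[ - 9.32 , 1,sqrt(6), sqrt(14), 6 ] 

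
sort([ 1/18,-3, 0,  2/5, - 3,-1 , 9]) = [ - 3, - 3, - 1, 0, 1/18,2/5,9]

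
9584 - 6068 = 3516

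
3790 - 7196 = -3406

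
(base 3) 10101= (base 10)91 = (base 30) 31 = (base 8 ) 133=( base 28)37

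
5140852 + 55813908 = 60954760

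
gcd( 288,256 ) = 32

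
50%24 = 2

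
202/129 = 202/129= 1.57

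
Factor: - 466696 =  - 2^3*58337^1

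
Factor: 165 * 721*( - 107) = -12729255 = - 3^1*5^1*7^1*11^1 * 103^1*107^1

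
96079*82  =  7878478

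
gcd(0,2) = 2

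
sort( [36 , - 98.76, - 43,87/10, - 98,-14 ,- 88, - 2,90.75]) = [ - 98.76,-98, - 88, - 43, - 14, - 2,87/10 , 36,90.75]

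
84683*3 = 254049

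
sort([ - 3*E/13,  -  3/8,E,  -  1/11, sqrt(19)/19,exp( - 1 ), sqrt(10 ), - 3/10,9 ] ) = [ - 3*E/13, - 3/8, - 3/10, - 1/11, sqrt (19)/19,exp( - 1), E, sqrt(10), 9 ] 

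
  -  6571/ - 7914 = 6571/7914 = 0.83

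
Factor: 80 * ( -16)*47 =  - 2^8*5^1*47^1   =  - 60160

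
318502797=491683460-173180663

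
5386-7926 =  - 2540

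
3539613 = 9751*363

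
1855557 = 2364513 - 508956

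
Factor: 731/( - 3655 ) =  - 5^(  -  1) = - 1/5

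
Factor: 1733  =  1733^1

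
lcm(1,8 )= 8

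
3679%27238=3679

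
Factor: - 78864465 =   -  3^1*5^1*31^2 *5471^1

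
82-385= - 303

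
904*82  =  74128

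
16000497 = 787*20331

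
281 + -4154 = -3873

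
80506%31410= 17686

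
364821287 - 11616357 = 353204930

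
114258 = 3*38086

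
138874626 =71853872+67020754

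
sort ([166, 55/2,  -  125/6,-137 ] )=[ - 137, - 125/6, 55/2,166 ] 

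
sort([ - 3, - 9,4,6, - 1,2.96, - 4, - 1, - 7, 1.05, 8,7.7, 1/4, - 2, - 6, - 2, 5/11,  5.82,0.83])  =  [ - 9,-7, - 6 , - 4 , - 3, - 2 , - 2, - 1, - 1, 1/4, 5/11,0.83, 1.05,2.96, 4,  5.82, 6,  7.7,  8 ] 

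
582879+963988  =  1546867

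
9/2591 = 9/2591 = 0.00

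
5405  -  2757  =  2648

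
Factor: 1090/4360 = 1/4 = 2^(- 2)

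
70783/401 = 176+207/401=176.52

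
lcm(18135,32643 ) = 163215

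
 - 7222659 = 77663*( - 93) 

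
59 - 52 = 7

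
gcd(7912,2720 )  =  8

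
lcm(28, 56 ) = 56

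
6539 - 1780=4759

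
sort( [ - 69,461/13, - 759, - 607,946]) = [ - 759,  -  607 , - 69,461/13 , 946]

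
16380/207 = 1820/23 = 79.13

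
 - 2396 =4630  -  7026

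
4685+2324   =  7009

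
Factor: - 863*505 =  - 5^1 *101^1*863^1 = - 435815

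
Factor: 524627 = 281^1*1867^1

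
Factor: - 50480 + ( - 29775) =- 5^1*7^1* 2293^1  =  - 80255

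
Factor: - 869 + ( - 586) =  - 1455 =- 3^1*5^1*97^1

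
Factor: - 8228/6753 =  - 2^2*3^( - 1)*11^2*17^1*2251^(-1)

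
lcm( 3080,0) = 0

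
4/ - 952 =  - 1+237/238 = -0.00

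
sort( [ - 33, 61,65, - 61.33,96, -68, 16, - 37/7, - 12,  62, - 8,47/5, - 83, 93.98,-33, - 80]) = [ - 83, - 80,-68, - 61.33, - 33, - 33, - 12, -8, - 37/7,47/5,16,  61 , 62,65, 93.98,96] 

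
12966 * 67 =868722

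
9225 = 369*25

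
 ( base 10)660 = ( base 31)l9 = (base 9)813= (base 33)K0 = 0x294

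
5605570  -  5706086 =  - 100516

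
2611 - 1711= 900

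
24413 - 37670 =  - 13257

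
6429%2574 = 1281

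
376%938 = 376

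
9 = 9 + 0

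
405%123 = 36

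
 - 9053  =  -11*823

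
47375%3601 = 562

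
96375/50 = 3855/2= 1927.50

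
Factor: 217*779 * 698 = 117992014  =  2^1* 7^1 *19^1 * 31^1 * 41^1 * 349^1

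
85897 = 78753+7144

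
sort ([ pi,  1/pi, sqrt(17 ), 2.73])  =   [1/pi, 2.73, pi, sqrt( 17)]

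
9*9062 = 81558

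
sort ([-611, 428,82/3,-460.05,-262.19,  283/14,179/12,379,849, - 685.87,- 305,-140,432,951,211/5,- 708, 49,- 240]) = [ - 708, - 685.87, - 611, - 460.05,- 305 , - 262.19,-240, - 140, 179/12, 283/14,82/3,  211/5,49,379,428,432  ,  849, 951]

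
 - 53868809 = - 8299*6491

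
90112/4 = 22528 = 22528.00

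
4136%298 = 262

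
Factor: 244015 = 5^1*37^1*1319^1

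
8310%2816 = 2678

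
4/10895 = 4/10895 = 0.00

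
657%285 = 87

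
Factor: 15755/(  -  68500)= -2^( - 2)*5^(-2 ) *23^1 = - 23/100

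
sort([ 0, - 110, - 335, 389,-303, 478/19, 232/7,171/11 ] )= [ - 335, - 303, - 110 , 0, 171/11, 478/19 , 232/7, 389]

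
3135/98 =31 + 97/98 = 31.99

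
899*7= 6293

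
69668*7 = 487676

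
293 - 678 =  - 385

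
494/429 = 1 + 5/33 =1.15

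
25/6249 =25/6249 = 0.00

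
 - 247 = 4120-4367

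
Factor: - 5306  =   - 2^1*7^1*379^1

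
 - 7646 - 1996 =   -  9642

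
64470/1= 64470 = 64470.00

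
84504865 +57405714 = 141910579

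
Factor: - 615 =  - 3^1* 5^1*41^1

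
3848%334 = 174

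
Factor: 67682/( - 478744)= -2^( - 2)* 7^( - 1)*43^1*83^(  -  1 )*103^(- 1 )*787^1= - 33841/239372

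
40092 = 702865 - 662773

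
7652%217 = 57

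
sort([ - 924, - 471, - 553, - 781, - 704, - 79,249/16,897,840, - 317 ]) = [-924, - 781, - 704, - 553,-471 ,  -  317, - 79 , 249/16 , 840,897 ]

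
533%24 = 5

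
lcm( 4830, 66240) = 463680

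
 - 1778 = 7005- 8783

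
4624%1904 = 816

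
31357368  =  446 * 70308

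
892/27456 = 223/6864 = 0.03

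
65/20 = 13/4 = 3.25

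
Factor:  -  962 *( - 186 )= 178932 = 2^2 * 3^1*13^1*31^1 * 37^1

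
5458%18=4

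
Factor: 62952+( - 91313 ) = -79^1*359^1 = -  28361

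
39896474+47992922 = 87889396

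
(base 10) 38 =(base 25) 1d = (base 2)100110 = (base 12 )32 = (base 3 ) 1102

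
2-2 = 0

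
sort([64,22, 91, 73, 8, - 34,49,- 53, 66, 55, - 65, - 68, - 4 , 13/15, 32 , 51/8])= [-68,-65, - 53,-34,-4, 13/15, 51/8, 8, 22,32, 49, 55,64 , 66,73, 91]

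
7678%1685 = 938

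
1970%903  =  164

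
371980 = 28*13285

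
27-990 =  - 963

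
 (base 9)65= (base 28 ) 23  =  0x3b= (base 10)59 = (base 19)32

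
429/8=53 + 5/8 = 53.62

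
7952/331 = 7952/331 =24.02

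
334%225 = 109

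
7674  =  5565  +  2109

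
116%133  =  116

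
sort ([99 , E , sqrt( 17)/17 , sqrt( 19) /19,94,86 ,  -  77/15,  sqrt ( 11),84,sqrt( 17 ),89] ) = [  -  77/15,sqrt(19)/19, sqrt( 17)/17,E,sqrt( 11 ), sqrt( 17),84, 86,89, 94,99]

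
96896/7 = 13842 + 2/7 = 13842.29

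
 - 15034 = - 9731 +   -  5303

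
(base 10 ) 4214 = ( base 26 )662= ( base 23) 7M5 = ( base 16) 1076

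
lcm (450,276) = 20700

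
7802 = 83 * 94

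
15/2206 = 15/2206 = 0.01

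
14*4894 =68516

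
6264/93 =2088/31  =  67.35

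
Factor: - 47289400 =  - 2^3*5^2*41^1*73^1*79^1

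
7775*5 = 38875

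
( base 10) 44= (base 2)101100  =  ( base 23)1L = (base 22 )20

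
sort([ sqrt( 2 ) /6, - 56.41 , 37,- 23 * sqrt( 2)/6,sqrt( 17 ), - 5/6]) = [ - 56.41, - 23*sqrt(2 ) /6,-5/6,sqrt(2)/6, sqrt(  17),  37] 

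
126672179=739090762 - 612418583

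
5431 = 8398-2967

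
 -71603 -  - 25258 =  - 46345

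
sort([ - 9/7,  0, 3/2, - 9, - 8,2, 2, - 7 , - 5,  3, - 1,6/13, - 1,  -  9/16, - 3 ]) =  [-9  ,- 8,-7,-5, - 3, - 9/7, - 1, - 1, - 9/16,0,  6/13,3/2,2, 2,  3]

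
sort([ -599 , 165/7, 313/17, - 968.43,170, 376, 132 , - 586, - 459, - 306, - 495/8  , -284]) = [-968.43, - 599,- 586, - 459, - 306, - 284, - 495/8, 313/17 , 165/7,  132, 170,376] 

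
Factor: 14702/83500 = 2^ (-1)*5^( - 3)*167^( - 1)*7351^1 = 7351/41750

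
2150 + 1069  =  3219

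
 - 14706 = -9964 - 4742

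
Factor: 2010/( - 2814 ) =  -5^1 * 7^( - 1) = - 5/7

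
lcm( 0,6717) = 0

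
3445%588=505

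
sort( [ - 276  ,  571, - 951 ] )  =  [ - 951,  -  276,571 ] 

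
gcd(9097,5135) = 1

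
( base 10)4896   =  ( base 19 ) dad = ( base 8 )11440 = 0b1001100100000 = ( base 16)1320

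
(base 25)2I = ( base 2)1000100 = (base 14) 4c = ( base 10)68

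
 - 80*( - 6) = 480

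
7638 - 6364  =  1274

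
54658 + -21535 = 33123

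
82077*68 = 5581236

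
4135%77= 54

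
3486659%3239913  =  246746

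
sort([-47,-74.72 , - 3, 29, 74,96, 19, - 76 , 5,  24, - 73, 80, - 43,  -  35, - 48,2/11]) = [ - 76, - 74.72  , - 73, - 48,- 47, - 43, - 35,  -  3, 2/11,  5, 19 , 24,29, 74,  80, 96]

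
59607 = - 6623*( - 9)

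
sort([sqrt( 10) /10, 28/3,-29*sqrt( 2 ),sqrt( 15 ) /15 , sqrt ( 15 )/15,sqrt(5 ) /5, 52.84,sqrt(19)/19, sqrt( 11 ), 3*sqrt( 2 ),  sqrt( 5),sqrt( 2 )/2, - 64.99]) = [ - 64.99,-29*sqrt(2),sqrt( 19 )/19, sqrt ( 15 )/15, sqrt( 15 ) /15, sqrt( 10)/10, sqrt( 5) /5, sqrt( 2 )/2,sqrt ( 5 ),sqrt( 11 ), 3*sqrt (2 ), 28/3,52.84]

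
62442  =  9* 6938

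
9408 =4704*2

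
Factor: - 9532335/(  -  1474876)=2^( - 2 )*3^1*5^1*13^( -1)*59^1 * 113^(  -  1 ) * 251^(-1)*10771^1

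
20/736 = 5/184=0.03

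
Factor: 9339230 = 2^1*5^1*933923^1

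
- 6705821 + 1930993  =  -4774828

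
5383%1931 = 1521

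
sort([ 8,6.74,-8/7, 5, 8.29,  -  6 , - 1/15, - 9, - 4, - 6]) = [ - 9, - 6, - 6 ,-4, - 8/7 , - 1/15,5, 6.74, 8, 8.29]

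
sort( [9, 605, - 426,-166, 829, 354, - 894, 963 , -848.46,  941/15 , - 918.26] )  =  [ - 918.26, - 894, - 848.46, - 426,  -  166,9, 941/15, 354,605, 829, 963]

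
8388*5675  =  47601900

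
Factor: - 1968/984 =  - 2^1 = - 2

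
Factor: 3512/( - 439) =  - 2^3 = - 8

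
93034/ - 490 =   -  46517/245 = -189.87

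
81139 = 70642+10497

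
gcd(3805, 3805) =3805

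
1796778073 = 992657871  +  804120202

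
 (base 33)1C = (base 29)1g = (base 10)45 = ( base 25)1k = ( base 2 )101101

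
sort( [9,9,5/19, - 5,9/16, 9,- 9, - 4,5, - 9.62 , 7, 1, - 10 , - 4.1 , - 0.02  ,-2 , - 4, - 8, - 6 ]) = [ - 10, - 9.62, - 9, - 8 , - 6, - 5 , - 4.1 , - 4, - 4,- 2, - 0.02,5/19,9/16,1,5,7, 9,9, 9 ]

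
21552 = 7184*3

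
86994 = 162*537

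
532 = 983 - 451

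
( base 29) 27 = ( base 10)65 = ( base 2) 1000001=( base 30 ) 25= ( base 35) 1U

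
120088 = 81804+38284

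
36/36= 1 = 1.00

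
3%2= 1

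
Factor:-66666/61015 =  - 2^1 * 3^1*5^(-1 )*41^1* 271^1*12203^ ( - 1) 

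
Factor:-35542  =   - 2^1 * 13^1*1367^1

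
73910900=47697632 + 26213268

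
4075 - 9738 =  - 5663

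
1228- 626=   602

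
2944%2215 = 729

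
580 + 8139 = 8719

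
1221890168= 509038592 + 712851576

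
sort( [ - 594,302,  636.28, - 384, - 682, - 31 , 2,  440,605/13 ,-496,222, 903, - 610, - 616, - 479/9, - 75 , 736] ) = [ - 682 , - 616, - 610, - 594 ,  -  496, - 384, - 75, - 479/9,-31,  2 , 605/13 , 222, 302 , 440,636.28, 736 , 903]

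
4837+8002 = 12839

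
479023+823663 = 1302686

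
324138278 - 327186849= - 3048571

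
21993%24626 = 21993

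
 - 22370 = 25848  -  48218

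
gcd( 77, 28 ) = 7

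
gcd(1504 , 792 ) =8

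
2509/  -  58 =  - 2509/58 = -43.26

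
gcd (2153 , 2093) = 1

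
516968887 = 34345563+482623324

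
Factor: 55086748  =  2^2*23^1*313^1*1913^1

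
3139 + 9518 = 12657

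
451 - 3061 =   -  2610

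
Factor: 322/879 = 2^1 * 3^( - 1)*7^1 * 23^1 * 293^( - 1 )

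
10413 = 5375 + 5038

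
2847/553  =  5  +  82/553 = 5.15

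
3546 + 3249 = 6795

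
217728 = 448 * 486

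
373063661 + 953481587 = 1326545248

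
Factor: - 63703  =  - 63703^1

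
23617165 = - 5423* (- 4355) 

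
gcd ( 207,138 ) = 69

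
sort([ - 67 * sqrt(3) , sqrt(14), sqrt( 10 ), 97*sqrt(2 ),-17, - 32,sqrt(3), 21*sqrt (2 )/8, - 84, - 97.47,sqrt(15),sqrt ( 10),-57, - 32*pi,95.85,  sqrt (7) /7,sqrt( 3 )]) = [ - 67 * sqrt( 3 ), - 32*pi, - 97.47,  -  84 ,-57,  -  32 , - 17,sqrt(7) /7,sqrt(3) , sqrt ( 3 ), sqrt(10), sqrt(10 ),21*sqrt( 2 ) /8, sqrt( 14 ),sqrt( 15), 95.85, 97*sqrt(2)]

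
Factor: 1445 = 5^1*17^2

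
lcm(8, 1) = 8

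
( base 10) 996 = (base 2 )1111100100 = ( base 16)3e4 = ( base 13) 5b8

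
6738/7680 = 1123/1280 =0.88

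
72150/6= 12025=12025.00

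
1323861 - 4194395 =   -  2870534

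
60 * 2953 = 177180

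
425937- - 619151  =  1045088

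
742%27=13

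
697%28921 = 697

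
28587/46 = 621 + 21/46 = 621.46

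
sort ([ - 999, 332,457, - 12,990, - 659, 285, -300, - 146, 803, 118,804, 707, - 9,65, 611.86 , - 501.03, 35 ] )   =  [ - 999, - 659, - 501.03,-300, -146, - 12,  -  9, 35 , 65,118, 285,332,457,  611.86, 707,803, 804, 990]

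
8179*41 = 335339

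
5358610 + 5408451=10767061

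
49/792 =49/792=0.06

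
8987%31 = 28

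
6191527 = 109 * 56803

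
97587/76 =1284 + 3/76 = 1284.04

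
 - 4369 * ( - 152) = 664088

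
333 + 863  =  1196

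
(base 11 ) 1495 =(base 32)1RV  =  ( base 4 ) 131333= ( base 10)1919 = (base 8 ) 3577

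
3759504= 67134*56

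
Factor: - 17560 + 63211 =45651 =3^1*15217^1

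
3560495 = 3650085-89590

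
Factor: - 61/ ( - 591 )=3^(- 1 ) * 61^1*197^( - 1)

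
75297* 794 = 59785818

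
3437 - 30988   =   - 27551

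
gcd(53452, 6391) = 581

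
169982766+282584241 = 452567007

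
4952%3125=1827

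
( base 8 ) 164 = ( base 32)3k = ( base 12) 98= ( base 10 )116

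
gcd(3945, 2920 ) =5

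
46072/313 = 147  +  61/313 = 147.19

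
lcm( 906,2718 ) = 2718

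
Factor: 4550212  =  2^2*1137553^1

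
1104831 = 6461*171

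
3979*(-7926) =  - 31537554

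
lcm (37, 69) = 2553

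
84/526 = 42/263= 0.16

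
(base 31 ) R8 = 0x34d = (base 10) 845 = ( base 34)ot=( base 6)3525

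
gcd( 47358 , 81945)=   27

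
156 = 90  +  66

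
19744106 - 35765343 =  - 16021237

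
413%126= 35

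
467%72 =35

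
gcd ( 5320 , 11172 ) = 532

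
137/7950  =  137/7950 = 0.02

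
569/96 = 5+89/96 = 5.93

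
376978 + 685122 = 1062100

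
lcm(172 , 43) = 172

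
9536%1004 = 500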